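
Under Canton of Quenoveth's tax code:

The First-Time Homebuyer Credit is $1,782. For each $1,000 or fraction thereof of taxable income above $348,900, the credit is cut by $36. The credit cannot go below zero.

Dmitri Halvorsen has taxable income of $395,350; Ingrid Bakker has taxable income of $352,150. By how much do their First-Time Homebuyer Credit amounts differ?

Dmitri ($395,350): First-Time Homebuyer Credit: income exceeds $348,900 by $46,450, which is 47 full-or-partial $1,000 increments; reduction = 47 × $36 = $1,692, leaving $90.
Ingrid ($352,150): First-Time Homebuyer Credit: income exceeds $348,900 by $3,250, which is 4 full-or-partial $1,000 increments; reduction = 4 × $36 = $144, leaving $1,638.
Difference: |$90 − $1,638| = $1,548.

$1,548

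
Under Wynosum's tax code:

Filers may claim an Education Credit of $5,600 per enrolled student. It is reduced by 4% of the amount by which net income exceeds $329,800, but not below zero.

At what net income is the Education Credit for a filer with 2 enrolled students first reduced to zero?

$609,800

Full credit = 2 × $5,600 = $11,200.
The credit falls by 4% of each dollar above $329,800, so it reaches zero when the excess is $11,200 / 4% = $280,000: income = $329,800 + $280,000 = $609,800.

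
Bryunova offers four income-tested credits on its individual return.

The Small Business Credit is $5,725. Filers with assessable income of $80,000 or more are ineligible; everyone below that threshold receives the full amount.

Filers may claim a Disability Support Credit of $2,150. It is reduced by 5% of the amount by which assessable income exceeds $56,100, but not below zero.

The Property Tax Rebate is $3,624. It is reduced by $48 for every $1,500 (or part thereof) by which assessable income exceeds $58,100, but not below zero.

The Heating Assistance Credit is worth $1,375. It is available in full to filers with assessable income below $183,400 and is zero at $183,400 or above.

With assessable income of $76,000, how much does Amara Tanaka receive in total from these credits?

Small Business Credit: $76,000 is below the $80,000 cutoff, so the full $5,725 applies.
Disability Support Credit: 5% of the $19,900 excess over $56,100 is $995; credit = $2,150 − $995 = $1,155.
Property Tax Rebate: income exceeds $58,100 by $17,900, which is 12 full-or-partial $1,500 increments; reduction = 12 × $48 = $576, leaving $3,048.
Heating Assistance Credit: $76,000 is below the $183,400 cutoff, so the full $1,375 applies.
Total: $5,725 + $1,155 + $3,048 + $1,375 = $11,303.

$11,303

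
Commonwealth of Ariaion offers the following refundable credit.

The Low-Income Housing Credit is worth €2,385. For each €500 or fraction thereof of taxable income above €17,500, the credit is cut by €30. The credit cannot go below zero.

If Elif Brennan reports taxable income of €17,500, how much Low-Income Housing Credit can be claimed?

€2,385

Low-Income Housing Credit: €17,500 is at or below the €17,500 threshold, so the full €2,385 applies.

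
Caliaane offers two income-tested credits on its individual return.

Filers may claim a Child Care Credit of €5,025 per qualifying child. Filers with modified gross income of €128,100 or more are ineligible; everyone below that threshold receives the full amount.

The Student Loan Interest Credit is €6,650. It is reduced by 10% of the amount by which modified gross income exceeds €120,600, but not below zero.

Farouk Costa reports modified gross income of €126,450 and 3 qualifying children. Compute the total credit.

Child Care Credit: base = 3 × €5,025 = €15,075. €126,450 is below the €128,100 cutoff, so the full €15,075 applies.
Student Loan Interest Credit: 10% of the €5,850 excess over €120,600 is €585; credit = €6,650 − €585 = €6,065.
Total: €15,075 + €6,065 = €21,140.

€21,140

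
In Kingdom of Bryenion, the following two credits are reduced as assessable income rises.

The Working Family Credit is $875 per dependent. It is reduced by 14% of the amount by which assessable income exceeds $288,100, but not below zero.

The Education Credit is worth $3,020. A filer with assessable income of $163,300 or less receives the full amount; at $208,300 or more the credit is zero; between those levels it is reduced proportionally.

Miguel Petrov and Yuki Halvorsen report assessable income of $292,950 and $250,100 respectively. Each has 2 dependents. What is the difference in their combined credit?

Miguel ($292,950): Working Family Credit: base = 2 × $875 = $1,750. 14% of the $4,850 excess over $288,100 is $679; credit = $1,750 − $679 = $1,071. Education Credit: $292,950 is at or above $208,300, so the credit is $0. total $1,071 + $0 = $1,071
Yuki ($250,100): Working Family Credit: base = 2 × $875 = $1,750. $250,100 is at or below the $288,100 threshold, so the full $1,750 applies. Education Credit: $250,100 is at or above $208,300, so the credit is $0. total $1,750 + $0 = $1,750
Difference: |$1,071 − $1,750| = $679.

$679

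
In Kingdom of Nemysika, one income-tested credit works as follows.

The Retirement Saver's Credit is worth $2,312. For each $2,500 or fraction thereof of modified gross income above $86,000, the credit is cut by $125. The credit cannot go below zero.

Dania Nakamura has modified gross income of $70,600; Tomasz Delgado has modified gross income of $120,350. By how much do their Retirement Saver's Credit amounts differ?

Dania ($70,600): Retirement Saver's Credit: $70,600 is at or below the $86,000 threshold, so the full $2,312 applies.
Tomasz ($120,350): Retirement Saver's Credit: income exceeds $86,000 by $34,350, which is 14 full-or-partial $2,500 increments; reduction = 14 × $125 = $1,750, leaving $562.
Difference: |$2,312 − $562| = $1,750.

$1,750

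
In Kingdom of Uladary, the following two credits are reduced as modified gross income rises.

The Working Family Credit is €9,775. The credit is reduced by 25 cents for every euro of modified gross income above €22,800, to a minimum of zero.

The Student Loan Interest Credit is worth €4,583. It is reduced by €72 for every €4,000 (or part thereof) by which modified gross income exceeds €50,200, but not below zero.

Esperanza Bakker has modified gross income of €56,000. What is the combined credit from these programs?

Working Family Credit: 25% of the €33,200 excess over €22,800 is €8,300; credit = €9,775 − €8,300 = €1,475.
Student Loan Interest Credit: income exceeds €50,200 by €5,800, which is 2 full-or-partial €4,000 increments; reduction = 2 × €72 = €144, leaving €4,439.
Total: €1,475 + €4,439 = €5,914.

€5,914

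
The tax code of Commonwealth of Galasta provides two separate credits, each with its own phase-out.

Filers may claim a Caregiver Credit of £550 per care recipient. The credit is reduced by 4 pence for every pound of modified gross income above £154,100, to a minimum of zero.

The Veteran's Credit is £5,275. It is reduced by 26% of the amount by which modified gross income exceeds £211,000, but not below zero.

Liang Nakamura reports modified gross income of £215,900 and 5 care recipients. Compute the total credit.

Caregiver Credit: base = 5 × £550 = £2,750. 4% of the £61,800 excess over £154,100 is £2,472; credit = £2,750 − £2,472 = £278.
Veteran's Credit: 26% of the £4,900 excess over £211,000 is £1,274; credit = £5,275 − £1,274 = £4,001.
Total: £278 + £4,001 = £4,279.

£4,279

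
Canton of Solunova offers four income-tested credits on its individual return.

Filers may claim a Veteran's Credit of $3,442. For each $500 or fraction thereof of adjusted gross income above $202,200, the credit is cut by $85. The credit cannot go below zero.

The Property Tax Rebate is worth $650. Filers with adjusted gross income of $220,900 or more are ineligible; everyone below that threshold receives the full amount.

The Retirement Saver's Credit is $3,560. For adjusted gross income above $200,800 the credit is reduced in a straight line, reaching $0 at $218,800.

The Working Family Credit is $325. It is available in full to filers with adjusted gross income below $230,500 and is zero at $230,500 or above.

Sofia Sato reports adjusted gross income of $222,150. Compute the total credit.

Veteran's Credit: income exceeds $202,200 by $19,950, which is 40 full-or-partial $500 increments; reduction = 40 × $85 = $3,400, leaving $42.
Property Tax Rebate: $222,150 meets or exceeds the $220,900 cutoff, so the credit is $0.
Retirement Saver's Credit: $222,150 is at or above $218,800, so the credit is $0.
Working Family Credit: $222,150 is below the $230,500 cutoff, so the full $325 applies.
Total: $42 + $0 + $0 + $325 = $367.

$367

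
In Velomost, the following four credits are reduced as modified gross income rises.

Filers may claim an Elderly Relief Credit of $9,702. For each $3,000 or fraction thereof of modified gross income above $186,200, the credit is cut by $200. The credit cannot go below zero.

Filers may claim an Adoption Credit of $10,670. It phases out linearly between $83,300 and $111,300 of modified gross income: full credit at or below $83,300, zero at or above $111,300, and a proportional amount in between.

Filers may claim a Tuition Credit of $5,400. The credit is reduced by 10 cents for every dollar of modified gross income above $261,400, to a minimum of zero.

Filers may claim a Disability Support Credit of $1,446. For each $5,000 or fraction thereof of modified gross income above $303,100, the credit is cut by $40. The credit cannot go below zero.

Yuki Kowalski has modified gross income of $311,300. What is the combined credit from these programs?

$3,078

Elderly Relief Credit: income exceeds $186,200 by $125,100, which is 42 full-or-partial $3,000 increments; reduction = 42 × $200 = $8,400, leaving $1,302.
Adoption Credit: $311,300 is at or above $111,300, so the credit is $0.
Tuition Credit: 10% of the $49,900 excess over $261,400 is $4,990; credit = $5,400 − $4,990 = $410.
Disability Support Credit: income exceeds $303,100 by $8,200, which is 2 full-or-partial $5,000 increments; reduction = 2 × $40 = $80, leaving $1,366.
Total: $1,302 + $0 + $410 + $1,366 = $3,078.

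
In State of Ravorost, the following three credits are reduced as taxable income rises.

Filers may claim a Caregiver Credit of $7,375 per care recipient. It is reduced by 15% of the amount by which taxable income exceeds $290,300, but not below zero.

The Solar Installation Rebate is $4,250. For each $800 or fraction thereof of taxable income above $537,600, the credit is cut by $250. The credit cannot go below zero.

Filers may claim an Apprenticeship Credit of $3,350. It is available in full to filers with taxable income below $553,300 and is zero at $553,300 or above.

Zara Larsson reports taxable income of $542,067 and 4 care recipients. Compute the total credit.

$6,100

Caregiver Credit: base = 4 × $7,375 = $29,500. 15% of the $251,767 excess over $290,300 is $37,765.05 ≥ base, so the credit is $0.
Solar Installation Rebate: income exceeds $537,600 by $4,467, which is 6 full-or-partial $800 increments; reduction = 6 × $250 = $1,500, leaving $2,750.
Apprenticeship Credit: $542,067 is below the $553,300 cutoff, so the full $3,350 applies.
Total: $0 + $2,750 + $3,350 = $6,100.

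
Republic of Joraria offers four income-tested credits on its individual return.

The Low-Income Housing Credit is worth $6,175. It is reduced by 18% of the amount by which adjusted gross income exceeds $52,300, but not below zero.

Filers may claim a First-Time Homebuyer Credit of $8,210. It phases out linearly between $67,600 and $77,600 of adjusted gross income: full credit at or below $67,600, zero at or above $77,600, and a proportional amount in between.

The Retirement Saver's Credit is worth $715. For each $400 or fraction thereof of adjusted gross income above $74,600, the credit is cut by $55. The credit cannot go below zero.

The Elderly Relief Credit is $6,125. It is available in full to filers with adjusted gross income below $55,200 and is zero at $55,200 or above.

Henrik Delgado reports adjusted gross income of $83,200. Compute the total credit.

$613

Low-Income Housing Credit: 18% of the $30,900 excess over $52,300 is $5,562; credit = $6,175 − $5,562 = $613.
First-Time Homebuyer Credit: $83,200 is at or above $77,600, so the credit is $0.
Retirement Saver's Credit: income exceeds $74,600 by $8,600 → 22 increments × $55 = $1,210 ≥ base, so the credit is $0.
Elderly Relief Credit: $83,200 meets or exceeds the $55,200 cutoff, so the credit is $0.
Total: $613 + $0 + $0 + $0 = $613.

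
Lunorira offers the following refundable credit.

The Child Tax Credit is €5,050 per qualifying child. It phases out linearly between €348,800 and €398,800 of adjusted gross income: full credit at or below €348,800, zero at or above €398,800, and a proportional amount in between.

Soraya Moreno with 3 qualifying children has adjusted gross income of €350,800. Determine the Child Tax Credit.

Child Tax Credit: base = 3 × €5,050 = €15,150. €350,800 is €2,000 into a €50,000 phase-out range, leaving 48,000/50,000 of the credit: €15,150 × 48,000/50,000 = €14,544.

€14,544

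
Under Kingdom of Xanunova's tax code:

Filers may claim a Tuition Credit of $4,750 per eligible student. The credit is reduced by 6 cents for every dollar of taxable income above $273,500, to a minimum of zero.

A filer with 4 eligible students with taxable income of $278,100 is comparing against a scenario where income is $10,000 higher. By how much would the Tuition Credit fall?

$600

At $278,100 — base = 4 × $4,750 = $19,000. 6% of the $4,600 excess over $273,500 is $276; credit = $19,000 − $276 = $18,724.
At $288,100 — base = 4 × $4,750 = $19,000. 6% of the $14,600 excess over $273,500 is $876; credit = $19,000 − $876 = $18,124.
Lost: $18,724 − $18,124 = $600.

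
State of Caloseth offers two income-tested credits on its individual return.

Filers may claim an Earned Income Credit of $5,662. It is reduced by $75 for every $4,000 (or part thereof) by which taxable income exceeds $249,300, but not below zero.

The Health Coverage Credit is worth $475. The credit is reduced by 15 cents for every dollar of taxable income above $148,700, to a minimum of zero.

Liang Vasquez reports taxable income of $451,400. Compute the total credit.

$1,837

Earned Income Credit: income exceeds $249,300 by $202,100, which is 51 full-or-partial $4,000 increments; reduction = 51 × $75 = $3,825, leaving $1,837.
Health Coverage Credit: 15% of the $302,700 excess over $148,700 is $45,405 ≥ base, so the credit is $0.
Total: $1,837 + $0 = $1,837.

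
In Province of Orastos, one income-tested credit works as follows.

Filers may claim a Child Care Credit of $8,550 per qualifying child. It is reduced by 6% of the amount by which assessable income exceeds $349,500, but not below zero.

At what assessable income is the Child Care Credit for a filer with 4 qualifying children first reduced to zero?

$919,500

Full credit = 4 × $8,550 = $34,200.
The credit falls by 6% of each dollar above $349,500, so it reaches zero when the excess is $34,200 / 6% = $570,000: income = $349,500 + $570,000 = $919,500.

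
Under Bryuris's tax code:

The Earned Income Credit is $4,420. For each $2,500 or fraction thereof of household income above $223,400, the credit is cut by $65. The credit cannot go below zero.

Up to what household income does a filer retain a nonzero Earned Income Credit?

After 67 increments the reduction is 67 × $65 = $4,355, leaving $65; one more increment wipes it out. Increment 67 ends at excess 67 × $2,500 = $167,500, so the highest qualifying income is $223,400 + $167,500 = $390,900.

$390,900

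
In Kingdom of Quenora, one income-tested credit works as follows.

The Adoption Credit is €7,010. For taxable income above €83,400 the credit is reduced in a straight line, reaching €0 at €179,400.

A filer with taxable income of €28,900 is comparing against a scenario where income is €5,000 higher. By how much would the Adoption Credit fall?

At €28,900 — €28,900 is at or below the €83,400 threshold, so the full €7,010 applies.
At €33,900 — €33,900 is at or below the €83,400 threshold, so the full €7,010 applies.
Lost: €7,010 − €7,010 = €0.

€0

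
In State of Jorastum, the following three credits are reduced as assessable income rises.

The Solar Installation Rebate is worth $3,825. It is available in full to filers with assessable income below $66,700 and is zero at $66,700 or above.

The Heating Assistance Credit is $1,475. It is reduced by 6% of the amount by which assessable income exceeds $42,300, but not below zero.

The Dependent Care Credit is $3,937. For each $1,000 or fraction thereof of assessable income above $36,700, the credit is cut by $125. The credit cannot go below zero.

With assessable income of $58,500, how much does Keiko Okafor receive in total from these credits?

$5,515

Solar Installation Rebate: $58,500 is below the $66,700 cutoff, so the full $3,825 applies.
Heating Assistance Credit: 6% of the $16,200 excess over $42,300 is $972; credit = $1,475 − $972 = $503.
Dependent Care Credit: income exceeds $36,700 by $21,800, which is 22 full-or-partial $1,000 increments; reduction = 22 × $125 = $2,750, leaving $1,187.
Total: $3,825 + $503 + $1,187 = $5,515.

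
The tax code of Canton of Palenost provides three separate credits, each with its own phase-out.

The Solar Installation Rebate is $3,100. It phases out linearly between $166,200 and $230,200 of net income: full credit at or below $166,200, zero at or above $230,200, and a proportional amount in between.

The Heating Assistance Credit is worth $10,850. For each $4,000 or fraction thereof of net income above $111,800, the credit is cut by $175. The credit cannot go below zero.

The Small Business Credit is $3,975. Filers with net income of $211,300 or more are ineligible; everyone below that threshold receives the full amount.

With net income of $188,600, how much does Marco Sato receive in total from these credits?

Solar Installation Rebate: $188,600 is $22,400 into a $64,000 phase-out range, leaving 41,600/64,000 of the credit: $3,100 × 41,600/64,000 = $2,015.
Heating Assistance Credit: income exceeds $111,800 by $76,800, which is 20 full-or-partial $4,000 increments; reduction = 20 × $175 = $3,500, leaving $7,350.
Small Business Credit: $188,600 is below the $211,300 cutoff, so the full $3,975 applies.
Total: $2,015 + $7,350 + $3,975 = $13,340.

$13,340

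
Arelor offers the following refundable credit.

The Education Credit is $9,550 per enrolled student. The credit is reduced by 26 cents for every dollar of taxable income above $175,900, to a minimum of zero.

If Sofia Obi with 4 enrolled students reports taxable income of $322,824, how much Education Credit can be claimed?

$0

Education Credit: base = 4 × $9,550 = $38,200. 26% of the $146,924 excess over $175,900 is $38,200.24 ≥ base, so the credit is $0.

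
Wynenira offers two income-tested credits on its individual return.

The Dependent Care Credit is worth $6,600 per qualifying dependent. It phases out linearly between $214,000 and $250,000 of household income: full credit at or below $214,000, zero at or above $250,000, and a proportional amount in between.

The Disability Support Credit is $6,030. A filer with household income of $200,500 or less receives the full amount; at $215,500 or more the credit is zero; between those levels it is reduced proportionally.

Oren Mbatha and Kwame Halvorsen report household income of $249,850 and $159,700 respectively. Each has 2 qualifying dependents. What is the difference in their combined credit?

Oren ($249,850): Dependent Care Credit: base = 2 × $6,600 = $13,200. $249,850 is $35,850 into a $36,000 phase-out range, leaving 150/36,000 of the credit: $13,200 × 150/36,000 = $55. Disability Support Credit: $249,850 is at or above $215,500, so the credit is $0. total $55 + $0 = $55
Kwame ($159,700): Dependent Care Credit: base = 2 × $6,600 = $13,200. $159,700 is at or below the $214,000 threshold, so the full $13,200 applies. Disability Support Credit: $159,700 is at or below the $200,500 threshold, so the full $6,030 applies. total $13,200 + $6,030 = $19,230
Difference: |$55 − $19,230| = $19,175.

$19,175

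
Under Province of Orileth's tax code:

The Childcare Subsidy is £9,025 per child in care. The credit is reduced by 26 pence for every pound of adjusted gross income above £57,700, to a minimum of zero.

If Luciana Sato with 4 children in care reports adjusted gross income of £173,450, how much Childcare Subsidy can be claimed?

Childcare Subsidy: base = 4 × £9,025 = £36,100. 26% of the £115,750 excess over £57,700 is £30,095; credit = £36,100 − £30,095 = £6,005.

£6,005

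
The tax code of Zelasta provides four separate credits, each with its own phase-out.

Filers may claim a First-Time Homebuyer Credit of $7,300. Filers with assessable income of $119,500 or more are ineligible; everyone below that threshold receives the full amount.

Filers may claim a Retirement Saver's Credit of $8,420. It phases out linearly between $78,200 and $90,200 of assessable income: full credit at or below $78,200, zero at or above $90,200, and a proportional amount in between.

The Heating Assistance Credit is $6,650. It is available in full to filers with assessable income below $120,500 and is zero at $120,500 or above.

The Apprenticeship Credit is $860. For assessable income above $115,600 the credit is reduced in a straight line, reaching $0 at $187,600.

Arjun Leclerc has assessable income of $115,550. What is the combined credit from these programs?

First-Time Homebuyer Credit: $115,550 is below the $119,500 cutoff, so the full $7,300 applies.
Retirement Saver's Credit: $115,550 is at or above $90,200, so the credit is $0.
Heating Assistance Credit: $115,550 is below the $120,500 cutoff, so the full $6,650 applies.
Apprenticeship Credit: $115,550 is at or below the $115,600 threshold, so the full $860 applies.
Total: $7,300 + $0 + $6,650 + $860 = $14,810.

$14,810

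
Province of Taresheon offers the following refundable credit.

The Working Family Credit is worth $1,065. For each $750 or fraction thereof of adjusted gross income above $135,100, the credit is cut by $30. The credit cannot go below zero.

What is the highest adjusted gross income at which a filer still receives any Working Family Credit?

$161,350

After 35 increments the reduction is 35 × $30 = $1,050, leaving $15; one more increment wipes it out. Increment 35 ends at excess 35 × $750 = $26,250, so the highest qualifying income is $135,100 + $26,250 = $161,350.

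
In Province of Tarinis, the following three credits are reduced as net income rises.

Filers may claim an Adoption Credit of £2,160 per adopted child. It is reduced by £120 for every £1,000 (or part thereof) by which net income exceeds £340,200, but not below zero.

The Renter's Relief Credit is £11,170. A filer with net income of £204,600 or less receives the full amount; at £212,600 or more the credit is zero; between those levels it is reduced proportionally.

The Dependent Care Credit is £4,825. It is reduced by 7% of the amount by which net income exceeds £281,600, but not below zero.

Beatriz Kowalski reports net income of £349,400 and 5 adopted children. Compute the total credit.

Adoption Credit: base = 5 × £2,160 = £10,800. income exceeds £340,200 by £9,200, which is 10 full-or-partial £1,000 increments; reduction = 10 × £120 = £1,200, leaving £9,600.
Renter's Relief Credit: £349,400 is at or above £212,600, so the credit is £0.
Dependent Care Credit: 7% of the £67,800 excess over £281,600 is £4,746; credit = £4,825 − £4,746 = £79.
Total: £9,600 + £0 + £79 = £9,679.

£9,679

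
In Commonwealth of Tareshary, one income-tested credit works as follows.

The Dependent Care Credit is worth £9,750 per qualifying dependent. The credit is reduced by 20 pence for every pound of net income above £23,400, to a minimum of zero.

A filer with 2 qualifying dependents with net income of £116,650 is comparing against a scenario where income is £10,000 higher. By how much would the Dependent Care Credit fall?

£850

At £116,650 — base = 2 × £9,750 = £19,500. 20% of the £93,250 excess over £23,400 is £18,650; credit = £19,500 − £18,650 = £850.
At £126,650 — base = 2 × £9,750 = £19,500. 20% of the £103,250 excess over £23,400 is £20,650 ≥ base, so the credit is £0.
Lost: £850 − £0 = £850.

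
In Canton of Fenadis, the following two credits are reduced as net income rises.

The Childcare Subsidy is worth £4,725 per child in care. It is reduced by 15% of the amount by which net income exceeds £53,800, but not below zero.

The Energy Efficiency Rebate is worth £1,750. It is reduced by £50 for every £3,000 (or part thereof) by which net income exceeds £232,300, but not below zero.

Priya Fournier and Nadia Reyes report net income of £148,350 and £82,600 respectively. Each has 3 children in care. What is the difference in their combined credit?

Priya (£148,350): Childcare Subsidy: base = 3 × £4,725 = £14,175. 15% of the £94,550 excess over £53,800 is £14,182.50 ≥ base, so the credit is £0. Energy Efficiency Rebate: £148,350 is at or below the £232,300 threshold, so the full £1,750 applies. total £0 + £1,750 = £1,750
Nadia (£82,600): Childcare Subsidy: base = 3 × £4,725 = £14,175. 15% of the £28,800 excess over £53,800 is £4,320; credit = £14,175 − £4,320 = £9,855. Energy Efficiency Rebate: £82,600 is at or below the £232,300 threshold, so the full £1,750 applies. total £9,855 + £1,750 = £11,605
Difference: |£1,750 − £11,605| = £9,855.

£9,855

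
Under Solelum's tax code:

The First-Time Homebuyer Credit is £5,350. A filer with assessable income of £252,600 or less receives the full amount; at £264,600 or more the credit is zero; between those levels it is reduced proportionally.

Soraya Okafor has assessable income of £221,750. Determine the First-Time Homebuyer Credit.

First-Time Homebuyer Credit: £221,750 is at or below the £252,600 threshold, so the full £5,350 applies.

£5,350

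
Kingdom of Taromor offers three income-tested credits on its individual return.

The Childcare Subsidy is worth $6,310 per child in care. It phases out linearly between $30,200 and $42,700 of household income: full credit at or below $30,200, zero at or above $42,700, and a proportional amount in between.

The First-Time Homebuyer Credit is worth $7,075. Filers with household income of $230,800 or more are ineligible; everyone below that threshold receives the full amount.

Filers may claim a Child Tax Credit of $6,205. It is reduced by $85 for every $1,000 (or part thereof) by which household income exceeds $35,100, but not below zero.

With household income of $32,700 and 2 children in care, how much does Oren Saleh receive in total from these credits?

Childcare Subsidy: base = 2 × $6,310 = $12,620. $32,700 is $2,500 into a $12,500 phase-out range, leaving 10,000/12,500 of the credit: $12,620 × 10,000/12,500 = $10,096.
First-Time Homebuyer Credit: $32,700 is below the $230,800 cutoff, so the full $7,075 applies.
Child Tax Credit: $32,700 is at or below the $35,100 threshold, so the full $6,205 applies.
Total: $10,096 + $7,075 + $6,205 = $23,376.

$23,376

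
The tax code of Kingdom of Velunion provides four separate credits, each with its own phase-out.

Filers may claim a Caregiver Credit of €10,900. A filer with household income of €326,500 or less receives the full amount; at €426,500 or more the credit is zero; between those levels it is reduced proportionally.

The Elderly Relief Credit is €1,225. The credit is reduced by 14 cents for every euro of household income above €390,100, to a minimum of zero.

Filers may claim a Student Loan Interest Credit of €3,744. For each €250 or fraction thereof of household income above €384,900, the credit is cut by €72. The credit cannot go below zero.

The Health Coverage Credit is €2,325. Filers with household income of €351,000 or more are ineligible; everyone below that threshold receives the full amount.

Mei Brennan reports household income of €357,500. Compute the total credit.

Caregiver Credit: €357,500 is €31,000 into a €100,000 phase-out range, leaving 69,000/100,000 of the credit: €10,900 × 69,000/100,000 = €7,521.
Elderly Relief Credit: €357,500 is at or below the €390,100 threshold, so the full €1,225 applies.
Student Loan Interest Credit: €357,500 is at or below the €384,900 threshold, so the full €3,744 applies.
Health Coverage Credit: €357,500 meets or exceeds the €351,000 cutoff, so the credit is €0.
Total: €7,521 + €1,225 + €3,744 + €0 = €12,490.

€12,490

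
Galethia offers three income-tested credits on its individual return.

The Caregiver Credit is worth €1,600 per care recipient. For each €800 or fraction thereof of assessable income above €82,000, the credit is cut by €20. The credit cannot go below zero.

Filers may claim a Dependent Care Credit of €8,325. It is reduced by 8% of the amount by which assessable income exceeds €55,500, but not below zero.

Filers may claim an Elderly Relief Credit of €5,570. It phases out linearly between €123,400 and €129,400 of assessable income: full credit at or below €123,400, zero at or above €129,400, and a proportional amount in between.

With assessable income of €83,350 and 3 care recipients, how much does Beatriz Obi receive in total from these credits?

€16,427

Caregiver Credit: base = 3 × €1,600 = €4,800. income exceeds €82,000 by €1,350, which is 2 full-or-partial €800 increments; reduction = 2 × €20 = €40, leaving €4,760.
Dependent Care Credit: 8% of the €27,850 excess over €55,500 is €2,228; credit = €8,325 − €2,228 = €6,097.
Elderly Relief Credit: €83,350 is at or below the €123,400 threshold, so the full €5,570 applies.
Total: €4,760 + €6,097 + €5,570 = €16,427.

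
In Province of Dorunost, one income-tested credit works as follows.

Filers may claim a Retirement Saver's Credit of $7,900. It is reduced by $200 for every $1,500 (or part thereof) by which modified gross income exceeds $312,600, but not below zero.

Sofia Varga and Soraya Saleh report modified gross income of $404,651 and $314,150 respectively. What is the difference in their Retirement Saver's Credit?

$7,500

Sofia ($404,651): Retirement Saver's Credit: income exceeds $312,600 by $92,051 → 62 increments × $200 = $12,400 ≥ base, so the credit is $0.
Soraya ($314,150): Retirement Saver's Credit: income exceeds $312,600 by $1,550, which is 2 full-or-partial $1,500 increments; reduction = 2 × $200 = $400, leaving $7,500.
Difference: |$0 − $7,500| = $7,500.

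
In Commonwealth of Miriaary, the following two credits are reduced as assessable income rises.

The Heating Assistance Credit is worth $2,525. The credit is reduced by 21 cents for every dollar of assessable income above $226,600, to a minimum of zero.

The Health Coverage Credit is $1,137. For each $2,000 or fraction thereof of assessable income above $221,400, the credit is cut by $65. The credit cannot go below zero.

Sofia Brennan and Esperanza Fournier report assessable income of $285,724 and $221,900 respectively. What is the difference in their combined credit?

$3,597

Sofia ($285,724): Heating Assistance Credit: 21% of the $59,124 excess over $226,600 is $12,416.04 ≥ base, so the credit is $0. Health Coverage Credit: income exceeds $221,400 by $64,324 → 33 increments × $65 = $2,145 ≥ base, so the credit is $0. total $0 + $0 = $0
Esperanza ($221,900): Heating Assistance Credit: $221,900 is at or below the $226,600 threshold, so the full $2,525 applies. Health Coverage Credit: income exceeds $221,400 by $500, which is 1 full-or-partial $2,000 increment; reduction = 1 × $65 = $65, leaving $1,072. total $2,525 + $1,072 = $3,597
Difference: |$0 − $3,597| = $3,597.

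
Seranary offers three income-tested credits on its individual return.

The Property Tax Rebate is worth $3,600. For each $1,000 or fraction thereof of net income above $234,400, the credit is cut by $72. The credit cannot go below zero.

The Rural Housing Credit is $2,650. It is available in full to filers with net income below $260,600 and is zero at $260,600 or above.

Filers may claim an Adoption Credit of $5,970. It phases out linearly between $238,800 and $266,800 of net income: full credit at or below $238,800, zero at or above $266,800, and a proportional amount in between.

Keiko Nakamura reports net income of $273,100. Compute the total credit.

Property Tax Rebate: income exceeds $234,400 by $38,700, which is 39 full-or-partial $1,000 increments; reduction = 39 × $72 = $2,808, leaving $792.
Rural Housing Credit: $273,100 meets or exceeds the $260,600 cutoff, so the credit is $0.
Adoption Credit: $273,100 is at or above $266,800, so the credit is $0.
Total: $792 + $0 + $0 = $792.

$792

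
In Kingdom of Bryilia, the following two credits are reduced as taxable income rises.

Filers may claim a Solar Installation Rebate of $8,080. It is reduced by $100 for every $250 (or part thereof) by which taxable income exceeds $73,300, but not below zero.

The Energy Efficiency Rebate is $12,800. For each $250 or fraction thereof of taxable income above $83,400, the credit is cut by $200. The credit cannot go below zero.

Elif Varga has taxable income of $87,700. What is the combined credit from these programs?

Solar Installation Rebate: income exceeds $73,300 by $14,400, which is 58 full-or-partial $250 increments; reduction = 58 × $100 = $5,800, leaving $2,280.
Energy Efficiency Rebate: income exceeds $83,400 by $4,300, which is 18 full-or-partial $250 increments; reduction = 18 × $200 = $3,600, leaving $9,200.
Total: $2,280 + $9,200 = $11,480.

$11,480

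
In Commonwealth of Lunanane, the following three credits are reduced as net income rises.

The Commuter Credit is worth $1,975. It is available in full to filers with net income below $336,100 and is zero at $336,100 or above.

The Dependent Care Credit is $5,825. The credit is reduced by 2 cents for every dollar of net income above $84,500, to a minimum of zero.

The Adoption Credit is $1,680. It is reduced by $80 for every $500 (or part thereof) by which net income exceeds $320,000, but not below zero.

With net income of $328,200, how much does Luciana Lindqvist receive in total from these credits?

Commuter Credit: $328,200 is below the $336,100 cutoff, so the full $1,975 applies.
Dependent Care Credit: 2% of the $243,700 excess over $84,500 is $4,874; credit = $5,825 − $4,874 = $951.
Adoption Credit: income exceeds $320,000 by $8,200, which is 17 full-or-partial $500 increments; reduction = 17 × $80 = $1,360, leaving $320.
Total: $1,975 + $951 + $320 = $3,246.

$3,246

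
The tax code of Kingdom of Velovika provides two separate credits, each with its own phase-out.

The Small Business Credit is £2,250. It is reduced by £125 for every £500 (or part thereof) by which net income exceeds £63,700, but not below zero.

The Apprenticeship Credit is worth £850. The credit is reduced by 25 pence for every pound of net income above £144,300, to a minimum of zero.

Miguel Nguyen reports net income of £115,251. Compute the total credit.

Small Business Credit: income exceeds £63,700 by £51,551 → 104 increments × £125 = £13,000 ≥ base, so the credit is £0.
Apprenticeship Credit: £115,251 is at or below the £144,300 threshold, so the full £850 applies.
Total: £0 + £850 = £850.

£850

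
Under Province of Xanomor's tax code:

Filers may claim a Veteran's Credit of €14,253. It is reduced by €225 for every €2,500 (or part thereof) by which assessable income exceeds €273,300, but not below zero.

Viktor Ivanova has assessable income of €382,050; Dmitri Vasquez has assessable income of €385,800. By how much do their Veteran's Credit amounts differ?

Viktor (€382,050): Veteran's Credit: income exceeds €273,300 by €108,750, which is 44 full-or-partial €2,500 increments; reduction = 44 × €225 = €9,900, leaving €4,353.
Dmitri (€385,800): Veteran's Credit: income exceeds €273,300 by €112,500, which is 45 full-or-partial €2,500 increments; reduction = 45 × €225 = €10,125, leaving €4,128.
Difference: |€4,353 − €4,128| = €225.

€225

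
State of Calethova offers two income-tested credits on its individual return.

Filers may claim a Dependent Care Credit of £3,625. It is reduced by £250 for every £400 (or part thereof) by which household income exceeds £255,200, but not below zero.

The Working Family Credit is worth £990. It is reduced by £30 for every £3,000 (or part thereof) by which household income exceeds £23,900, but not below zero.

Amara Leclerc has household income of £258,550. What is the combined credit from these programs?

Dependent Care Credit: income exceeds £255,200 by £3,350, which is 9 full-or-partial £400 increments; reduction = 9 × £250 = £2,250, leaving £1,375.
Working Family Credit: income exceeds £23,900 by £234,650 → 79 increments × £30 = £2,370 ≥ base, so the credit is £0.
Total: £1,375 + £0 = £1,375.

£1,375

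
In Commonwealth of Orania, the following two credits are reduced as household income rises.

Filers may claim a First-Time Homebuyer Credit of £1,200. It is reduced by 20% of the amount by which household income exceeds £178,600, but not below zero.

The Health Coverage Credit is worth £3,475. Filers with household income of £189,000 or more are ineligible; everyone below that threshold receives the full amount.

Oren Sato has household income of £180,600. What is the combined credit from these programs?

First-Time Homebuyer Credit: 20% of the £2,000 excess over £178,600 is £400; credit = £1,200 − £400 = £800.
Health Coverage Credit: £180,600 is below the £189,000 cutoff, so the full £3,475 applies.
Total: £800 + £3,475 = £4,275.

£4,275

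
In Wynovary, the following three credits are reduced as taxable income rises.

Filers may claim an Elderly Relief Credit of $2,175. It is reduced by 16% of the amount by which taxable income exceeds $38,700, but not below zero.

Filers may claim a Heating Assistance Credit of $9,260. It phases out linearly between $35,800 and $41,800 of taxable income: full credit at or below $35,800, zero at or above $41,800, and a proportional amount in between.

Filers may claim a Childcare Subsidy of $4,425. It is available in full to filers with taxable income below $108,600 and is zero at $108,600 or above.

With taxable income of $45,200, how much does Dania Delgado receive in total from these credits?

$5,560

Elderly Relief Credit: 16% of the $6,500 excess over $38,700 is $1,040; credit = $2,175 − $1,040 = $1,135.
Heating Assistance Credit: $45,200 is at or above $41,800, so the credit is $0.
Childcare Subsidy: $45,200 is below the $108,600 cutoff, so the full $4,425 applies.
Total: $1,135 + $0 + $4,425 = $5,560.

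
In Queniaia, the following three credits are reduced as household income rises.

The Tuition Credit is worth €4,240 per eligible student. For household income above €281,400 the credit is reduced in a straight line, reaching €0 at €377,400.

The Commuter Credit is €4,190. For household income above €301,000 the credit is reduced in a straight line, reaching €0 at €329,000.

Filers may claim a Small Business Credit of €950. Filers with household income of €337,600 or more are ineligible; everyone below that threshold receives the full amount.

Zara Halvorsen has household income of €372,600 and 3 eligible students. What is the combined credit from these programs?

Tuition Credit: base = 3 × €4,240 = €12,720. €372,600 is €91,200 into a €96,000 phase-out range, leaving 4,800/96,000 of the credit: €12,720 × 4,800/96,000 = €636.
Commuter Credit: €372,600 is at or above €329,000, so the credit is €0.
Small Business Credit: €372,600 meets or exceeds the €337,600 cutoff, so the credit is €0.
Total: €636 + €0 + €0 = €636.

€636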